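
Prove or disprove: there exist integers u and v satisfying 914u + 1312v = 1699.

There are no such integers.

Any value of 914u + 1312v is a multiple of gcd(914, 1312) = 2.
However 1699 leaves remainder 1 on division by 2.
Hence no integers u, v satisfy the equation.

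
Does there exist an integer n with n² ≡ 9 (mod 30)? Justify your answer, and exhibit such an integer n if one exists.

Take n = 3. Then 3² = 9, and since 0 ≤ 9 < 30 this is already reduced: 3² ≡ 9 (mod 30).

n = 3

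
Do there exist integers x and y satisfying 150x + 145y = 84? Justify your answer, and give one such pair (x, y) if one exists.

No, no such integers exist.

Both 150 and 145 are divisible by gcd(150, 145) = 5, hence so is any combination 150x + 145y.
However 84 leaves remainder 4 on division by 5.
Therefore 150x + 145y = 84 has no solution in integers.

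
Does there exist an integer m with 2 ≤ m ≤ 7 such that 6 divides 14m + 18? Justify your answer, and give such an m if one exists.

At m = 2 the value 46 is not a multiple of 6. At m = 3 we get 14·3 + 18 = 60, and 60 = 6·10.

m = 3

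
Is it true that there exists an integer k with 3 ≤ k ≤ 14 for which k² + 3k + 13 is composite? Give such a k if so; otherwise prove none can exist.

k = 13

At k = 13: 13² + 3·13 + 13 = 221 = 13·17, which is composite.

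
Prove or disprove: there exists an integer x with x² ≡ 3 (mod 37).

x = 15 works: 15² = 225, and 225 − 3 = 222 = 6·37.

x = 15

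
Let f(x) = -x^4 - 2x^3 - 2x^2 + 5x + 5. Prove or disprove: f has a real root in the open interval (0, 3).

f(0) = 5 and f(3) = -133, which have opposite signs.
As a polynomial, f is continuous on every closed interval.
By the Intermediate Value Theorem f must vanish at some point of (0, 3).

Yes, f has a root in the interval.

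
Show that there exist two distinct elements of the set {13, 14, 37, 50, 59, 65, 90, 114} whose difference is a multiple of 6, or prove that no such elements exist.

Reduce each element mod 6: 13↦1, 14↦2, 37↦1, 50↦2, 59↦5, 65↦5, 90↦0, 114↦0. The residue 1 repeats (at 13 and 37), and 37 − 13 = 24 = 4·6.

Yes: 13 and 37.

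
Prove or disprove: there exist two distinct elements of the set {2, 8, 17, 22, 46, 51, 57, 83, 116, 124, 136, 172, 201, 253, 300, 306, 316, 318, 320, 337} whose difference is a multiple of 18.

8 and 116 are such a pair.

Both 8 and 116 leave remainder 8 on division by 18; their difference 108 = 6·18 is a multiple of 18.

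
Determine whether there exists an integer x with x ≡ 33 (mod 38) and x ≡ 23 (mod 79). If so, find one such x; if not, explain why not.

x = 1287

The moduli 38 and 79 are coprime, so by the Chinese Remainder Theorem a unique solution modulo 3002 exists.
Any solution of the first congruence is x = 33 + 38t; substituting into the second, 38t ≡ 23 − 33 ≡ 69 (mod 79).
To invert 38 modulo 79: 79 = 2·38 + 3, 38 = 12·3 + 2, 3 = 1·2 + 1, 2 = 2·1 + 0, and unwinding, 1 = 3 − 1·2 = 3 − (38 − 12·3) = −38 + 13·3 = −38 + 13·(79 − 2·38) = 13·79 − 27·38. Thus 38⁻¹ ≡ -27 ≡ 52 (mod 79).
Therefore t ≡ 52·69 = 3588 ≡ 33 (mod 79).
Taking t = 33 gives x = 33 + 38·33 = 1287.
Indeed 1287 ≡ 33 (mod 38) and 1287 ≡ 23 (mod 79).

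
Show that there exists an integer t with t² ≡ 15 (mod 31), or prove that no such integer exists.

Apply Euler's criterion with the prime 31: 15 is a quadratic residue iff 15^15 ≡ 1 (mod 31), and a non-residue iff it is ≡ −1.
Repeated squaring mod 31: 15^2 = 225 ≡ 8; 15^4 ≡ 8² = 64 ≡ 2; 15^8 ≡ 2² = 4 ≡ 4.
Since 15 = 8 + 4 + 2 + 1, 15^15 ≡ 4 · 2 · 8 · 15; multiplying out mod 31: 4·2 = 8 ≡ 8, then 8·8 = 64 ≡ 2, then 2·15 = 30 ≡ 30. Thus 15^15 ≡ 30 ≡ −1 (mod 31).
The value −1 means 15 is a non-residue modulo 31, so t² ≡ 15 (mod 31) is impossible.

No such integer exists.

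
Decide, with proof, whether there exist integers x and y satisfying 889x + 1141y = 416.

Both 889 and 1141 are divisible by gcd(889, 1141) = 7, hence so is any combination 889x + 1141y.
But 416 = 7·59 + 3, so 7 ∤ 416.
Therefore 889x + 1141y = 416 has no solution in integers.

There are no such integers.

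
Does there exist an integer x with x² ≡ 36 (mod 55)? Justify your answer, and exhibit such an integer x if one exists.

Take x = 39. Then 39² = 1521 = 27·55 + 36, so 39² ≡ 36 (mod 55).

x = 39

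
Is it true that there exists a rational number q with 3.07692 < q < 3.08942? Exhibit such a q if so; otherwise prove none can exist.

Look for a denominator N such that an integer falls strictly between N·3.07692 and N·3.08942. N = 12 works: 12·3.07692 = 36.92304 < 37 < 37.07304 = 12·3.08942.
Dividing back, 3.07692 < 37/12 < 3.08942, and 37/12 is rational.

q = 37/12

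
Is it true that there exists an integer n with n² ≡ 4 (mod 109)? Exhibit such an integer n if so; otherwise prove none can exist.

n = 107 works: 107² = 11449, and 11449 − 4 = 11445 = 105·109.

n = 107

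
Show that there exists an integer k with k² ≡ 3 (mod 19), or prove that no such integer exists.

Computing k² mod 19 for k = 0, 1, …, 9 (enough, by the symmetry k ↦ 19 − k) gives 0, 1, 4, 9, 16, 6, 17, 11, 7, 5.
So the quadratic residues mod 19 are {0, 1, 4, 5, 6, 7, 9, 11, 16, 17}, and 3 is not among them.
Hence no integer k has k² ≡ 3 (mod 19).

There is no such integer.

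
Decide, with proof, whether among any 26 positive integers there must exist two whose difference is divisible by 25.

Yes.

Each integer lies in one of the 25 residue classes modulo 25.
With 26 integers and only 25 classes, the pigeonhole principle forces two of them, say a and b, into the same class.
Their difference a − b is then a multiple of 25.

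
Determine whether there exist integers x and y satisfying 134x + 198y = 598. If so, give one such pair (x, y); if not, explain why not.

x = 68, y = -43

Since gcd(134, 198) = 2 and 598 = 2·299, Bézout's identity guarantees a solution.
Dividing through by 2 reduces the equation to 67x + 99y = 299.
Run the Euclidean algorithm on 99 and 67: 99 = 1·67 + 32, 67 = 2·32 + 3, 32 = 10·3 + 2, 3 = 1·2 + 1, 2 = 2·1 + 0.
Back-substituting, 1 = 3 − 1·2 = 3 − (32 − 10·3) = −32 + 11·3 = −32 + 11·(67 − 2·32) = 11·67 − 23·32 = 11·67 − 23·(99 − 1·67) = −23·99 + 34·67; that is, 67·34 + 99·(-23) = 1.
Multiplying through by 299: x = 34·299 = 10166, y = (-23)·299 = -6877 is a solution.
Shifting by a multiple of (99, −67) keeps it a solution: x = 10166 − 102·99 = 68, y = -6877 + 102·67 = -43.
Check: 134·68 + 198·(-43) = 9112 − 8514 = 598. ✓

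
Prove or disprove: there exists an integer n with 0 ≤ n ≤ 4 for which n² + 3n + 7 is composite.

n = 4

At n = 4: 4² + 3·4 + 7 = 35 = 5·7, which is composite.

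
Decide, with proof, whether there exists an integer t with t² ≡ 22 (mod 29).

Take t = 15. Then 15² = 225 = 7·29 + 22, so 15² ≡ 22 (mod 29).

t = 15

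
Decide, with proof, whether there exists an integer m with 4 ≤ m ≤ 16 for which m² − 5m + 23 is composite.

No such integer m in that range exists.

The values for m = 4, 5, …, 16 are 19, 23, 29, 37, 47, 59, 73, 89, 107, 127, 149, 173, 199, and each of these is prime.
So no value in the range makes the expression composite.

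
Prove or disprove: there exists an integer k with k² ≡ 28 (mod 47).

Take k = 34. Then 34² = 1156 = 24·47 + 28, so 34² ≡ 28 (mod 47).

k = 34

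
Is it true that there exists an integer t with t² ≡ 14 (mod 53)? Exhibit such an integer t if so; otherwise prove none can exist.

Apply Euler's criterion with the prime 53: 14 is a quadratic residue iff 14^26 ≡ 1 (mod 53), and a non-residue iff it is ≡ −1.
Repeated squaring mod 53: 14^2 = 196 ≡ 37; 14^4 ≡ 37² = 1369 ≡ 44; 14^8 ≡ 44² = 1936 ≡ 28; 14^16 ≡ 28² = 784 ≡ 42.
Since 26 = 16 + 8 + 2, 14^26 ≡ 42 · 28 · 37; multiplying out mod 53: 42·28 = 1176 ≡ 10, then 10·37 = 370 ≡ 52. Thus 14^26 ≡ 52 ≡ −1 (mod 53).
The value −1 means 14 is a non-residue modulo 53, so t² ≡ 14 (mod 53) is impossible.

No such integer exists.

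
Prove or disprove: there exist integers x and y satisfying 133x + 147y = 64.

There are no such integers.

Both 133 and 147 are divisible by gcd(133, 147) = 7, hence so is any combination 133x + 147y.
But 64 is not a multiple of 7 (it leaves remainder 1).
Therefore 133x + 147y = 64 has no solution in integers.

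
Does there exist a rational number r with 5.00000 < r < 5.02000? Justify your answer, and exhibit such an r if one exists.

r = 256/51

Look for a denominator N such that an integer falls strictly between N·5.00000 and N·5.02000. N = 51 works: 51·5.00000 = 255.00000 < 256 < 256.02000 = 51·5.02000.
So r = 256/51 works: it is a ratio of integers, and dividing 51·5.00000 < 256 < 51·5.02000 through by 51 gives 5.00000 < 256/51 < 5.02000.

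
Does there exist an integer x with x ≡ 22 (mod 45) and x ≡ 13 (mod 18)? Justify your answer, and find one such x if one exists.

Here gcd(45, 18) = 9, and both 22 and 13 leave remainder 4 mod 9, so the system is consistent.
Step through x = 22, 22 + 45, 22 + 2·45, …: the values 22, 67 reduce mod 18 to 4, 13. The value 67 hits 13.
Check: 67 mod 45 = 22, 67 mod 18 = 13. ✓

x = 67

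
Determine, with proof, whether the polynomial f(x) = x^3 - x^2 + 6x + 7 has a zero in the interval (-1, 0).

Yes, f has a root in the interval.

f(-1) = -1 and f(0) = 7, which have opposite signs.
Since f is a polynomial it is continuous on [-1, 0].
By the Intermediate Value Theorem f must vanish at some point of (-1, 0).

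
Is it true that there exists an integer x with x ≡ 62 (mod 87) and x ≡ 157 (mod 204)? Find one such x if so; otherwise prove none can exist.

No, no such integer exists.

Reduce both congruences modulo 3, which divides 87 and 204: they say x ≡ 62 (mod 3) and x ≡ 157 (mod 3).
These are incompatible: 62 − 157 = -95 is not divisible by 3.
Hence the system has no solution.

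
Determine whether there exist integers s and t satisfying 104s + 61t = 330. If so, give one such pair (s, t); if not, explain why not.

s = 2, t = 2

Since gcd(104, 61) = 1, every integer is an integer combination of 104 and 61.
Dividing repeatedly: 104 = 1·61 + 43, 61 = 1·43 + 18, 43 = 2·18 + 7, 18 = 2·7 + 4, 7 = 1·4 + 3, 4 = 1·3 + 1, 3 = 3·1 + 0.
Back-substituting, 1 = 4 − 1·3 = 4 − (7 − 1·4) = −7 + 2·4 = −7 + 2·(18 − 2·7) = 2·18 − 5·7 = 2·18 − 5·(43 − 2·18) = −5·43 + 12·18 = −5·43 + 12·(61 − 1·43) = 12·61 − 17·43 = 12·61 − 17·(104 − 1·61) = −17·104 + 29·61; that is, 104·(-17) + 61·29 = 1.
Times 330: 104·(-5610) + 61·9570 = 330, so (-5610, 9570) solves it.
Adding 92·61 to s and subtracting 92·104 from t gives the tidier solution (2, 2).
Check: 104·2 + 61·2 = 208 + 122 = 330. ✓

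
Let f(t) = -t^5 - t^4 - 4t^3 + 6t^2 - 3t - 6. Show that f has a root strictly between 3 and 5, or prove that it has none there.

The endpoint values f(3) = -393 and f(5) = -4121 are both negative. Claim: f(t) < 0 for every t in (3, 5).
Substitute t = 3 + u, where 0 < u < 2 on the interval. Expanding, f(3 + u) = -u^5 - 16u^4 - 106u^3 - 354u^2 - 588u - 393.
All 6 nonzero coefficients of this polynomial in u are negative; hence for u > 0 the value is a sum of negative terms (the constant -393 among them).
Therefore f(t) < 0 throughout (3, 5), and f has no zero there.

No such root exists.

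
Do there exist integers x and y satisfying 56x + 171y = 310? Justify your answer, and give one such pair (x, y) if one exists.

x = 146, y = -46

56 and 171 are coprime, so 56x + 171y ranges over all of ℤ.
Euclidean algorithm: 171 = 3·56 + 3, 56 = 18·3 + 2, 3 = 1·2 + 1, 2 = 2·1 + 0.
Unwinding: 1 = 3 − 1·2 = 3 − (56 − 18·3) = −56 + 19·3 = −56 + 19·(171 − 3·56) = 19·171 − 58·56, i.e. 56·(-58) + 171·19 = 1.
Multiplying through by 310: x = (-58)·310 = -17980, y = 19·310 = 5890 is a solution.
Shifting by a multiple of (171, −56) keeps it a solution: x = -17980 + 106·171 = 146, y = 5890 − 106·56 = -46.
Indeed 56·146 + 171·(-46) = 8176 − 7866 = 310.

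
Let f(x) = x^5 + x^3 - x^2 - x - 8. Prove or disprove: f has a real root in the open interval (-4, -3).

No such root exists.

f(-4) = -1108 and f(-3) = -284, both negative, so a sign-change argument is unavailable; we show f keeps this sign on the whole interval.
Substitute x = -3 − u, where 0 < u < 1 on the interval. Expanding, f(-3 − u) = -u^5 - 15u^4 - 91u^3 - 280u^2 - 437u - 284.
The nonzero coefficients here are all negative, so for u > 0 every term is negative (or zero), and the constant term -284 is strictly negative.
So f is strictly negative on (-4, -3); no root exists in the interval.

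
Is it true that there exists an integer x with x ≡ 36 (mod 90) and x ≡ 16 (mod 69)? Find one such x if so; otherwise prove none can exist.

No such integer exists.

Both moduli are multiples of 3 = gcd(90, 69), so any solution would satisfy x ≡ 36 and x ≡ 16 modulo 3 simultaneously.
However 36 ≡ 0 and 16 ≡ 1 (mod 3), and 0 ≠ 1.
Therefore no such x exists.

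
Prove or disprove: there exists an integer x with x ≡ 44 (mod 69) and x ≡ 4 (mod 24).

No, no such integer exists.

Both moduli are multiples of 3 = gcd(69, 24), so any solution would satisfy x ≡ 44 and x ≡ 4 modulo 3 simultaneously.
But 44 mod 3 = 2 while 4 mod 3 = 1, a contradiction.
So no integer satisfies both congruences.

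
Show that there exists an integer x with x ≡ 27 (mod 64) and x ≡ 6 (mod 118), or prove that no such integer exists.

gcd(64, 118) = 2. If x ≡ 27 (mod 64) and x ≡ 6 (mod 118), then x ≡ 27 (mod 2) and x ≡ 6 (mod 2).
These are incompatible: 27 − 6 = 21 is not divisible by 2.
Hence the system has no solution.

No, no such integer exists.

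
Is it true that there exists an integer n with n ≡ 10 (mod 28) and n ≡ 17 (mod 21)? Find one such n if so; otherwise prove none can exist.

The moduli are not coprime: gcd(28, 21) = 7. Compatibility requires 7 ∣ (17 − 10) = 7, which holds, so solutions exist.
Step through n = 10, 10 + 28, 10 + 2·28, …: the values 10, 38 reduce mod 21 to 10, 17. The value 38 hits 17.
Verify: 38 = 1·28 + 10 and 38 = 1·21 + 17. ✓

n = 38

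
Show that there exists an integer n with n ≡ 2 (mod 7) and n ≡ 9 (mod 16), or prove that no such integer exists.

The moduli 7 and 16 are coprime, so by the Chinese Remainder Theorem a unique solution modulo 112 exists.
Any solution of the first congruence is n = 2 + 7t; substituting into the second, 7t ≡ 9 − 2 ≡ 7 (mod 16).
To invert 7 modulo 16: 16 = 2·7 + 2, 7 = 3·2 + 1, 2 = 2·1 + 0, and unwinding, 1 = 7 − 3·2 = 7 − 3·(16 − 2·7) = −3·16 + 7·7. Thus 7⁻¹ ≡ 7 (mod 16).
Therefore t ≡ 7·7 = 49 ≡ 1 (mod 16).
Taking t = 1 gives n = 2 + 7·1 = 9.
Indeed 9 ≡ 2 (mod 7) and 9 ≡ 9 (mod 16).

n = 9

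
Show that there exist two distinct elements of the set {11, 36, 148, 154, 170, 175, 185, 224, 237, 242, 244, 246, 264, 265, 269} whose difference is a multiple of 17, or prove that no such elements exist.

No such pair exists.

Two integers differ by a multiple of 17 exactly when they have the same residue mod 17. The residues are 11↦11, 36↦2, 148↦12, 154↦1, 170↦0, 175↦5, 185↦15, 224↦3, 237↦16, 242↦4, 244↦6, 246↦8, 264↦9, 265↦10, 269↦14.
No residue repeats among the 15 elements, so no pair has difference ≡ 0 (mod 17).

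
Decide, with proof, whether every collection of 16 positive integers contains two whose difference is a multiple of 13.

True.

Each integer lies in one of the 13 residue classes modulo 13.
Since 16 > 13, two of the 16 integers must share a residue class by the pigeonhole principle; call them a and b.
Then a ≡ b (mod 13), i.e. 13 ∣ (a − b).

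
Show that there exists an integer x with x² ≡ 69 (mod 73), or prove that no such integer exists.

Take x = 19. Then 19² = 361 = 4·73 + 69, so 19² ≡ 69 (mod 73).

x = 19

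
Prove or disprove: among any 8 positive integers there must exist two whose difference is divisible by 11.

Try 8 consecutive integers, 16, 17, …, 23. Their remainders mod 11 are 5, 6, 7, 8, 9, 10, 0, 1 — pairwise different, as any 8 ≤ 11 consecutive integers have distinct residues.
Any two of them differ by at most 7 < 11 and by at least 1, so no difference is a multiple of 11.

No; for instance {16, 17, 18, 19, 20, 21, 22, 23} is a counterexample.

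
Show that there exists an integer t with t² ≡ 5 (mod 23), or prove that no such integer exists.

23 is prime, so by Euler's criterion 5 is a square mod 23 iff 5^((23−1)/2) = 5^11 ≡ 1 (mod 23).
Repeated squaring mod 23: 5^2 = 25 ≡ 2; 5^4 ≡ 2² = 4 ≡ 4; 5^8 ≡ 4² = 16 ≡ 16.
Since 11 = 8 + 2 + 1, 5^11 ≡ 16 · 2 · 5; multiplying out mod 23: 16·2 = 32 ≡ 9, then 9·5 = 45 ≡ 22. Thus 5^11 ≡ 22 ≡ −1 (mod 23).
By Euler's criterion 5 is a quadratic non-residue mod 23: no t satisfies t² ≡ 5 (mod 23).

No, no such integer exists.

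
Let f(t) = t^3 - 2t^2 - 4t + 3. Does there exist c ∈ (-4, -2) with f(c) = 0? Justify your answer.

No.

f(-4) = -77 and f(-2) = -5, both negative, so a sign-change argument is unavailable; we show f keeps this sign on the whole interval.
Shift to the endpoint -2: with t = -2 − u (0 < u < 2), one computes f(-2 − u) = -u^3 - 8u^2 - 16u - 5.
The nonzero coefficients here are all negative, so for u > 0 every term is negative (or zero), and the constant term -5 is strictly negative.
So f is strictly negative on (-4, -2); no root exists in the interval.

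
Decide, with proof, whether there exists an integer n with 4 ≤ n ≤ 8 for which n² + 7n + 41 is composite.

n = 6

At n = 6: 6² + 7·6 + 41 = 119 = 7·17, which is composite.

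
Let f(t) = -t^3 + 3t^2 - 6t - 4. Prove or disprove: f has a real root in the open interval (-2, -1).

Evaluate at the endpoints: f(-2) = 28, f(-1) = 6 — same sign (positive).
f'(t) = -3t^2 + 6t - 6 has discriminant 6² − 4·(-3)·(-6) = -36 < 0, so f' has no real roots and is negative for every real t.
So f is strictly decreasing; between -2 and -1 its values lie between f(-2) = 28 and f(-1) = 6, all positive. Therefore f has no root in (-2, -1).

No such root exists.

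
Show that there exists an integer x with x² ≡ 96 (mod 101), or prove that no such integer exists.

Take x = 55. Then 55² = 3025 = 29·101 + 96, so 55² ≡ 96 (mod 101).

x = 55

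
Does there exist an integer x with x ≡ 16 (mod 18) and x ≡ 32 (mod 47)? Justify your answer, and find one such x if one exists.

gcd(18, 47) = 1, so the Chinese Remainder Theorem guarantees exactly one residue class mod 846 satisfying both.
Any solution of the first congruence is x = 16 + 18t; substituting into the second, 18t ≡ 32 − 16 ≡ 16 (mod 47).
Note 18·34 = 612 ≡ 1 (mod 47) (as 612 − 1 = 13·47), so 18⁻¹ ≡ 34.
Multiplying by 34: t ≡ 34·16 = 544 ≡ 27 (mod 47).
With t = 27: x = 16 + 18·27 = 502.
Indeed 502 ≡ 16 (mod 18) and 502 ≡ 32 (mod 47).

x = 502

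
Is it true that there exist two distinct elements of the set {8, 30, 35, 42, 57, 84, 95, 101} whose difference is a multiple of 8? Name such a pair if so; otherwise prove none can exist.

No such pair exists.

Residues mod 8: 8↦0, 30↦6, 35↦3, 42↦2, 57↦1, 84↦4, 95↦7, 101↦5.
No residue repeats among the 8 elements, so no pair has difference ≡ 0 (mod 8).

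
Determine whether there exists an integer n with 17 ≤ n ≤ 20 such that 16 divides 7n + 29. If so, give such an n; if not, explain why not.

For n = 17, 18, 19, 20 the values of 7n + 29 modulo 16 are 4, 11, 2, 9 respectively.
None is 0, so 16 never divides 7n + 29 on this range.

There is no such integer n in that range.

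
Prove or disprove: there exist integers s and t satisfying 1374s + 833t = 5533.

s = 292, t = -475

Since gcd(1374, 833) = 1, every integer is an integer combination of 1374 and 833.
Run the Euclidean algorithm on 1374 and 833: 1374 = 1·833 + 541, 833 = 1·541 + 292, 541 = 1·292 + 249, 292 = 1·249 + 43, 249 = 5·43 + 34, 43 = 1·34 + 9, 34 = 3·9 + 7, 9 = 1·7 + 2, 7 = 3·2 + 1, 2 = 2·1 + 0.
Back-substituting, 1 = 7 − 3·2 = 7 − 3·(9 − 1·7) = −3·9 + 4·7 = −3·9 + 4·(34 − 3·9) = 4·34 − 15·9 = 4·34 − 15·(43 − 1·34) = −15·43 + 19·34 = −15·43 + 19·(249 − 5·43) = 19·249 − 110·43 = 19·249 − 110·(292 − 1·249) = −110·292 + 129·249 = −110·292 + 129·(541 − 1·292) = 129·541 − 239·292 = 129·541 − 239·(833 − 1·541) = −239·833 + 368·541 = −239·833 + 368·(1374 − 1·833) = 368·1374 − 607·833; that is, 1374·368 + 833·(-607) = 1.
Times 5533: 1374·2036144 + 833·(-3358531) = 5533, so (2036144, -3358531) solves it.
Subtracting 2444·833 from s and adding 2444·1374 to t gives the tidier solution (292, -475).
Indeed 1374·292 + 833·(-475) = 401208 − 395675 = 5533.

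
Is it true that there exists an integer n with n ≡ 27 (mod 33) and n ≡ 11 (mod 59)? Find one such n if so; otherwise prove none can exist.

gcd(33, 59) = 1, so the Chinese Remainder Theorem guarantees exactly one residue class mod 1947 satisfying both.
Write n = 27 + 33t and require 27 + 33t ≡ 11 (mod 59), i.e. 33t ≡ 43 (mod 59).
To invert 33 modulo 59: 59 = 1·33 + 26, 33 = 1·26 + 7, 26 = 3·7 + 5, 7 = 1·5 + 2, 5 = 2·2 + 1, 2 = 2·1 + 0, and unwinding, 1 = 5 − 2·2 = 5 − 2·(7 − 1·5) = −2·7 + 3·5 = −2·7 + 3·(26 − 3·7) = 3·26 − 11·7 = 3·26 − 11·(33 − 1·26) = −11·33 + 14·26 = −11·33 + 14·(59 − 1·33) = 14·59 − 25·33. Thus 33⁻¹ ≡ -25 ≡ 34 (mod 59).
Multiplying by 34: t ≡ 34·43 = 1462 ≡ 46 (mod 59).
With t = 46: n = 27 + 33·46 = 1545.
Indeed 1545 ≡ 27 (mod 33) and 1545 ≡ 11 (mod 59).

n = 1545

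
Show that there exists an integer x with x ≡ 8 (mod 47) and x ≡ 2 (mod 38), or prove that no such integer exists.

The moduli 47 and 38 are coprime, so by the Chinese Remainder Theorem a unique solution modulo 1786 exists.
Write x = 8 + 47t and require 8 + 47t ≡ 2 (mod 38), i.e. 47t ≡ 32 (mod 38).
47 ≡ 9 (mod 38), so this reads 9t ≡ 32 (mod 38). Since 9·17 = 153 = 4·38 + 1, the inverse of 9 mod 38 is 17.
Therefore t ≡ 17·32 = 544 ≡ 12 (mod 38).
Taking t = 12 gives x = 8 + 47·12 = 572.
Check: 572 mod 47 = 8, 572 mod 38 = 2. ✓

x = 572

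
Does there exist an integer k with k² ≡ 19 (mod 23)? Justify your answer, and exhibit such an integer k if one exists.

No such integer exists.

Apply Euler's criterion with the prime 23: 19 is a quadratic residue iff 19^11 ≡ 1 (mod 23), and a non-residue iff it is ≡ −1.
Repeated squaring mod 23: 19^2 = 361 ≡ 16; 19^4 ≡ 16² = 256 ≡ 3; 19^8 ≡ 3² = 9 ≡ 9.
Since 11 = 8 + 2 + 1, 19^11 ≡ 9 · 16 · 19; multiplying out mod 23: 9·16 = 144 ≡ 6, then 6·19 = 114 ≡ 22. Thus 19^11 ≡ 22 ≡ −1 (mod 23).
The value −1 means 19 is a non-residue modulo 23, so k² ≡ 19 (mod 23) is impossible.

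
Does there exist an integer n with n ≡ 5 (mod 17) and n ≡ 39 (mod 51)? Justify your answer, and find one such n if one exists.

n = 39

The moduli are not coprime: gcd(17, 51) = 17. Compatibility requires 17 ∣ (39 − 5) = 34, which holds, so solutions exist.
The integers ≡ 5 (mod 17) are 5, 22, 39, …; their remainders mod 51 are 5, 22, 39, so n = 39 is the first that is ≡ 39 (mod 51).
Check: 39 mod 17 = 5, 39 mod 51 = 39. ✓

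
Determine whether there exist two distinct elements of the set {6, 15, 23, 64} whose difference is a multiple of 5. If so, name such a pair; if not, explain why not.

No, no such pair exists.

Residues mod 5: 6↦1, 15↦0, 23↦3, 64↦4.
These 4 residues are pairwise different, hence no difference of two elements is divisible by 5.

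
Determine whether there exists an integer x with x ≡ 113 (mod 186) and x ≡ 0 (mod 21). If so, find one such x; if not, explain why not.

Reduce both congruences modulo 3, which divides 186 and 21: they say x ≡ 113 (mod 3) and x ≡ 0 (mod 3).
These are incompatible: 113 − 0 = 113 is not divisible by 3.
Therefore no such x exists.

There is no such integer.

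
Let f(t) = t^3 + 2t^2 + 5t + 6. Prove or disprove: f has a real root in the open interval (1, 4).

f(1) = 14 and f(4) = 122, both positive.
f'(t) = 3t^2 + 4t + 5 has discriminant 4² − 4·3·5 = -44 < 0, so f' has no real roots and is positive for every real t.
So f is strictly increasing; between 1 and 4 its values lie between f(1) = 14 and f(4) = 122, all positive. Therefore f has no root in (1, 4).

No such root exists.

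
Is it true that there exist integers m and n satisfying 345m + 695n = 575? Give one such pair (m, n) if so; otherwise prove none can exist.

m = 48, n = -23

Since gcd(345, 695) = 5 and 575 = 5·115, Bézout's identity guarantees a solution.
Dividing through by 5 reduces the equation to 69m + 139n = 115.
Dividing repeatedly: 139 = 2·69 + 1, 69 = 69·1 + 0.
Unwinding: 1 = 139 − 2·69, i.e. 69·(-2) + 139·1 = 1.
Times 115: 69·(-230) + 139·115 = 115, so (-230, 115) solves it.
Shifting by a multiple of (139, −69) keeps it a solution: m = -230 + 2·139 = 48, n = 115 − 2·69 = -23.
Indeed 345·48 + 695·(-23) = 16560 − 15985 = 575.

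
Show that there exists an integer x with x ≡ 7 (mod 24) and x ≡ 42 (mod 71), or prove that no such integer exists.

Since 24 and 71 share no common factor, CRT says the pair of congruences has a solution (unique mod 1704).
Write x = 7 + 24t and require 7 + 24t ≡ 42 (mod 71), i.e. 24t ≡ 35 (mod 71).
To invert 24 modulo 71: 71 = 2·24 + 23, 24 = 1·23 + 1, 23 = 23·1 + 0, and unwinding, 1 = 24 − 1·23 = 24 − (71 − 2·24) = −71 + 3·24. Thus 24⁻¹ ≡ 3 (mod 71).
Therefore t ≡ 3·35 = 105 ≡ 34 (mod 71).
Taking t = 34 gives x = 7 + 24·34 = 823.
Verify: 823 = 34·24 + 7 and 823 = 11·71 + 42. ✓

x = 823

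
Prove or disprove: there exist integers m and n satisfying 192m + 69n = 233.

Both 192 and 69 are divisible by gcd(192, 69) = 3, hence so is any combination 192m + 69n.
But 233 = 3·77 + 2, so 3 ∤ 233.
So the equation is unsolvable over ℤ.

No such integers exist.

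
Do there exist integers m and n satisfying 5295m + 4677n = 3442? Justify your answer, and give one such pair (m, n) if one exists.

No, no such integers exist.

Both 5295 and 4677 are divisible by gcd(5295, 4677) = 3, hence so is any combination 5295m + 4677n.
But 3442 is not a multiple of 3 (it leaves remainder 1).
Hence no integers m, n satisfy the equation.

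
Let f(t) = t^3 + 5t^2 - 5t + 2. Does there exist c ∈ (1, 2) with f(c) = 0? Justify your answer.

f(1) = 3 and f(2) = 20, both positive, so a sign-change argument is unavailable; we show f keeps this sign on the whole interval.
Substitute t = 1 + u, where 0 < u < 1 on the interval. Expanding, f(1 + u) = u^3 + 8u^2 + 8u + 3.
The nonzero coefficients here are all positive, so for u > 0 every term is positive (or zero), and the constant term 3 is strictly positive.
Therefore f(t) > 0 throughout (1, 2), and f has no zero there.

f has no root in that interval.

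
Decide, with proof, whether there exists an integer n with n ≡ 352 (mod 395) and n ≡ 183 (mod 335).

There is no such integer.

gcd(395, 335) = 5. If n ≡ 352 (mod 395) and n ≡ 183 (mod 335), then n ≡ 352 (mod 5) and n ≡ 183 (mod 5).
But 352 mod 5 = 2 while 183 mod 5 = 3, a contradiction.
Hence the system has no solution.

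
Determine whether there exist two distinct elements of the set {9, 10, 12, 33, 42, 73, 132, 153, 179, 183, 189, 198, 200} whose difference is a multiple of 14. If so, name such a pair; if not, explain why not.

No such pair exists.

Reduce each element modulo 14: 9↦9, 10↦10, 12↦12, 33↦5, 42↦0, 73↦3, 132↦6, 153↦13, 179↦11, 183↦1, 189↦7, 198↦2, 200↦4.
These 13 residues are pairwise different, hence no difference of two elements is divisible by 14.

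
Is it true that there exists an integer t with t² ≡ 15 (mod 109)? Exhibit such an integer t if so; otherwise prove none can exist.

t = 48

t = 48 works: 48² = 2304, and 2304 − 15 = 2289 = 21·109.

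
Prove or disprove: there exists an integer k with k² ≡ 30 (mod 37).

k = 17

Take k = 17. Then 17² = 289 = 7·37 + 30, so 17² ≡ 30 (mod 37).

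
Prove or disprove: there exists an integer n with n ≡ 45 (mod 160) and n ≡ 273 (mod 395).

Reduce both congruences modulo 5, which divides 160 and 395: they say n ≡ 45 (mod 5) and n ≡ 273 (mod 5).
But 45 mod 5 = 0 while 273 mod 5 = 3, a contradiction.
Therefore no such n exists.

No such integer exists.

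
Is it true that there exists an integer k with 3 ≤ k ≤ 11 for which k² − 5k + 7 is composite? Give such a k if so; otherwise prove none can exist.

k = 7

At k = 7: 7² − 5·7 + 7 = 21 = 3·7, which is composite.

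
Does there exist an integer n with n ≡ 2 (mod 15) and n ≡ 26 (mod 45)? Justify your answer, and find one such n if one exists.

Reduce both congruences modulo 15, which divides 15 and 45: they say n ≡ 2 (mod 15) and n ≡ 26 (mod 15).
But 2 mod 15 = 2 while 26 mod 15 = 11, a contradiction.
Hence the system has no solution.

There is no such integer.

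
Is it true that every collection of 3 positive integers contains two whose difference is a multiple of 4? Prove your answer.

Consider the 3 integers 14, 15, 16. They lie in distinct residue classes modulo 4, since 3 ≤ 4.
No two share a residue, so no pair has difference divisible by 4; the claim fails for this set.

No, the set {14, 15, 16} is a counterexample.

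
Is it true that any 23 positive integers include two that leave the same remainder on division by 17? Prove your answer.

Yes, this is always true.

Each integer lies in one of the 17 residue classes modulo 17.
Since 23 > 17, two of the 23 integers must share a residue class by the pigeonhole principle; call them a and b.
So a and b have equal remainders mod 17, which is exactly what was to be shown.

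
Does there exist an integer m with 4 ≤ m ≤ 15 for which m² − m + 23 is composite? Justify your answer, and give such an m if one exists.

At m = 9: 9² − 9 + 23 = 95 = 5·19, which is composite.

m = 9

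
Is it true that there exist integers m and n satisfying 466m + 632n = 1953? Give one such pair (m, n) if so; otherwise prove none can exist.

There are no such integers.

Any value of 466m + 632n is a multiple of gcd(466, 632) = 2.
But 1953 is not a multiple of 2 (it leaves remainder 1).
Hence no integers m, n satisfy the equation.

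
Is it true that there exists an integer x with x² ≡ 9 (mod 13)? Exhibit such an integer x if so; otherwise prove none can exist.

Take x = 10. Then 10² = 100 = 7·13 + 9, so 10² ≡ 9 (mod 13).

x = 10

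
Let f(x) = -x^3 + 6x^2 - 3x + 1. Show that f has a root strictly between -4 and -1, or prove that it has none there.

The endpoint values f(-4) = 173 and f(-1) = 11 are both positive. Claim: f(x) > 0 for every x in (-4, -1).
Substitute x = -1 − u, where 0 < u < 3 on the interval. Expanding, f(-1 − u) = u^3 + 9u^2 + 18u + 11.
All 4 nonzero coefficients of this polynomial in u are positive; hence for u > 0 the value is a sum of positive terms (the constant 11 among them).
Therefore f(x) > 0 throughout (-4, -1), and f has no zero there.

f has no root in that interval.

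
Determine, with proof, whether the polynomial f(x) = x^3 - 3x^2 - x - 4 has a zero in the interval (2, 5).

f(2) = -10 and f(5) = 41, which have opposite signs.
As a polynomial, f is continuous on every closed interval.
By the Intermediate Value Theorem f must vanish at some point of (2, 5).

Yes, f has a root in the interval.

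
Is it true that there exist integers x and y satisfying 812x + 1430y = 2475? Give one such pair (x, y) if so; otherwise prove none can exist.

No such integers exist.

Both 812 and 1430 are divisible by gcd(812, 1430) = 2, hence so is any combination 812x + 1430y.
But 2475 is not a multiple of 2 (it leaves remainder 1).
Therefore 812x + 1430y = 2475 has no solution in integers.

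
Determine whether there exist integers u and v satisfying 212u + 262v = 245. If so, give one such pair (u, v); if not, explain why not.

gcd(212, 262) = 2, so every integer of the form 212u + 262v is a multiple of 2.
But 245 is not a multiple of 2 (it leaves remainder 1).
Hence no integers u, v satisfy the equation.

No such integers exist.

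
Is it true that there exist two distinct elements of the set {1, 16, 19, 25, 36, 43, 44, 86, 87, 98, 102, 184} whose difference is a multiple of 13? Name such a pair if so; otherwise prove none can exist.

Two integers differ by a multiple of 13 exactly when they have the same residue mod 13. The residues are 1↦1, 16↦3, 19↦6, 25↦12, 36↦10, 43↦4, 44↦5, 86↦8, 87↦9, 98↦7, 102↦11, 184↦2.
No residue repeats among the 12 elements, so no pair has difference ≡ 0 (mod 13).

No, no such pair exists.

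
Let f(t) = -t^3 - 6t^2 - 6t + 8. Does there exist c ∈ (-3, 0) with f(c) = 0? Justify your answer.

Such a root exists.

f(-3) = -1 and f(0) = 8, which have opposite signs.
f is continuous everywhere (it is a polynomial), in particular on [-3, 0].
So by the Intermediate Value Theorem there is a c strictly between -3 and 0 with f(c) = 0.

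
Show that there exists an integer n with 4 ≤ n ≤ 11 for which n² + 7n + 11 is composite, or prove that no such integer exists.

n = 9

At n = 9: 9² + 7·9 + 11 = 155 = 5·31, which is composite.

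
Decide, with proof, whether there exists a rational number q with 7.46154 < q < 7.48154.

Multiplying by 15: 15·7.46154 = 111.92310 and 15·7.48154 = 112.22310, so the integer 112 lies strictly between them.
So q = 112/15 works: it is a ratio of integers, and dividing 15·7.46154 < 112 < 15·7.48154 through by 15 gives 7.46154 < 112/15 < 7.48154.

q = 112/15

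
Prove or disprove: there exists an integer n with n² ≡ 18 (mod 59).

No, no such integer exists.

59 is prime, so by Euler's criterion 18 is a square mod 59 iff 18^((59−1)/2) = 18^29 ≡ 1 (mod 59).
Squaring successively (mod 59): 18^2 = 324 ≡ 29; 18^4 ≡ 29² = 841 ≡ 15; 18^8 ≡ 15² = 225 ≡ 48; 18^16 ≡ 48² = 2304 ≡ 3.
Since 29 = 16 + 8 + 4 + 1, 18^29 ≡ 3 · 48 · 15 · 18; multiplying out mod 59: 3·48 = 144 ≡ 26, then 26·15 = 390 ≡ 36, then 36·18 = 648 ≡ 58. Thus 18^29 ≡ 58 ≡ −1 (mod 59).
The value −1 means 18 is a non-residue modulo 59, so n² ≡ 18 (mod 59) is impossible.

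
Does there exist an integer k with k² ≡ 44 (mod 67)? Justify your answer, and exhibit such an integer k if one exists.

67 is prime, so by Euler's criterion 44 is a square mod 67 iff 44^((67−1)/2) = 44^33 ≡ 1 (mod 67).
Squaring successively (mod 67): 44^2 = 1936 ≡ 60; 44^4 ≡ 60² = 3600 ≡ 49; 44^8 ≡ 49² = 2401 ≡ 56; 44^16 ≡ 56² = 3136 ≡ 54; 44^32 ≡ 54² = 2916 ≡ 35.
Since 33 = 32 + 1, 44^33 ≡ 35 · 44; multiplying out mod 67: 35·44 = 1540 ≡ 66. Thus 44^33 ≡ 66 ≡ −1 (mod 67).
The value −1 means 44 is a non-residue modulo 67, so k² ≡ 44 (mod 67) is impossible.

There is no such integer.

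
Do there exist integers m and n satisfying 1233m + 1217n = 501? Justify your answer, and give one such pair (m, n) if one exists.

m = 868, n = -879

Since gcd(1233, 1217) = 1, every integer is an integer combination of 1233 and 1217.
Run the Euclidean algorithm on 1233 and 1217: 1233 = 1·1217 + 16, 1217 = 76·16 + 1, 16 = 16·1 + 0.
Working back up the chain: 1 = 1217 − 76·16 = 1217 − 76·(1233 − 1·1217) = −76·1233 + 77·1217. So 1233·(-76) + 1217·77 = 1.
Multiplying through by 501: m = (-76)·501 = -38076, n = 77·501 = 38577 is a solution.
Shifting by a multiple of (1217, −1233) keeps it a solution: m = -38076 + 32·1217 = 868, n = 38577 − 32·1233 = -879.
Indeed 1233·868 + 1217·(-879) = 1070244 − 1069743 = 501.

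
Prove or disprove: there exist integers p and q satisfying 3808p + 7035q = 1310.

No, no such integers exist.

Both 3808 and 7035 are divisible by gcd(3808, 7035) = 7, hence so is any combination 3808p + 7035q.
However 1310 leaves remainder 1 on division by 7.
Hence no integers p, q satisfy the equation.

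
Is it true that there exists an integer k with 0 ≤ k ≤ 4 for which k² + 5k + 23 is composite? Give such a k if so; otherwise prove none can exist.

There is no such integer k in that range.

The values for k = 0, 1, …, 4 are 23, 29, 37, 47, 59, and each of these is prime.
So no value in the range makes the expression composite.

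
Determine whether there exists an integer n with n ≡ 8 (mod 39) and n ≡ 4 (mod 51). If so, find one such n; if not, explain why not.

No, no such integer exists.

Reduce both congruences modulo 3, which divides 39 and 51: they say n ≡ 8 (mod 3) and n ≡ 4 (mod 3).
But 8 mod 3 = 2 while 4 mod 3 = 1, a contradiction.
So no integer satisfies both congruences.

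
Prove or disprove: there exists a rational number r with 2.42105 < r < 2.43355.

Look for a denominator N such that an integer falls strictly between N·2.42105 and N·2.43355. N = 7 works: 7·2.42105 = 16.94735 < 17 < 17.03485 = 7·2.43355.
Dividing back, 2.42105 < 17/7 < 2.43355, and 17/7 is rational.

r = 17/7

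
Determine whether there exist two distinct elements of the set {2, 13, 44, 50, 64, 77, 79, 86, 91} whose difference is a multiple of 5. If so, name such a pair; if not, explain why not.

Both 2 and 77 leave remainder 2 on division by 5; their difference 75 = 15·5 is a multiple of 5.

Yes: 2 and 77.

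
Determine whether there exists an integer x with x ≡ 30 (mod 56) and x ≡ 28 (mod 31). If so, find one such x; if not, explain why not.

x = 1206

gcd(56, 31) = 1, so the Chinese Remainder Theorem guarantees exactly one residue class mod 1736 satisfying both.
Write x = 30 + 56t and require 30 + 56t ≡ 28 (mod 31), i.e. 56t ≡ 29 (mod 31).
56 ≡ 25 (mod 31), so this reads 25t ≡ 29 (mod 31). Note 25·5 = 125 ≡ 1 (mod 31) (as 125 − 1 = 4·31), so 25⁻¹ ≡ 5.
Multiplying by 5: t ≡ 5·29 = 145 ≡ 21 (mod 31).
With t = 21: x = 30 + 56·21 = 1206.
Indeed 1206 ≡ 30 (mod 56) and 1206 ≡ 28 (mod 31).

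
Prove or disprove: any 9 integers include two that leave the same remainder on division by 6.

Yes.

Partition the integers by their residue mod 6; there are 6 classes.
Placing 9 integers into 6 classes, some class receives at least two — say a and b.
So a and b have equal remainders mod 6, which is exactly what was to be shown.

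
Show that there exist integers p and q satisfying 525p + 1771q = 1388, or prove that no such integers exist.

Any value of 525p + 1771q is a multiple of gcd(525, 1771) = 7.
But 1388 is not a multiple of 7 (it leaves remainder 2).
So the equation is unsolvable over ℤ.

There are no such integers.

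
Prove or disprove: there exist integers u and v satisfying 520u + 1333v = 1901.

u = 1088, v = -423

Since gcd(520, 1333) = 1, every integer is an integer combination of 520 and 1333.
Run the Euclidean algorithm on 1333 and 520: 1333 = 2·520 + 293, 520 = 1·293 + 227, 293 = 1·227 + 66, 227 = 3·66 + 29, 66 = 2·29 + 8, 29 = 3·8 + 5, 8 = 1·5 + 3, 5 = 1·3 + 2, 3 = 1·2 + 1, 2 = 2·1 + 0.
Back-substituting, 1 = 3 − 1·2 = 3 − (5 − 1·3) = −5 + 2·3 = −5 + 2·(8 − 1·5) = 2·8 − 3·5 = 2·8 − 3·(29 − 3·8) = −3·29 + 11·8 = −3·29 + 11·(66 − 2·29) = 11·66 − 25·29 = 11·66 − 25·(227 − 3·66) = −25·227 + 86·66 = −25·227 + 86·(293 − 1·227) = 86·293 − 111·227 = 86·293 − 111·(520 − 1·293) = −111·520 + 197·293 = −111·520 + 197·(1333 − 2·520) = 197·1333 − 505·520; that is, 520·(-505) + 1333·197 = 1.
Times 1901: 520·(-960005) + 1333·374497 = 1901, so (-960005, 374497) solves it.
Adding 721·1333 to u and subtracting 721·520 from v gives the tidier solution (1088, -423).
Check: 520·1088 + 1333·(-423) = 565760 − 563859 = 1901. ✓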